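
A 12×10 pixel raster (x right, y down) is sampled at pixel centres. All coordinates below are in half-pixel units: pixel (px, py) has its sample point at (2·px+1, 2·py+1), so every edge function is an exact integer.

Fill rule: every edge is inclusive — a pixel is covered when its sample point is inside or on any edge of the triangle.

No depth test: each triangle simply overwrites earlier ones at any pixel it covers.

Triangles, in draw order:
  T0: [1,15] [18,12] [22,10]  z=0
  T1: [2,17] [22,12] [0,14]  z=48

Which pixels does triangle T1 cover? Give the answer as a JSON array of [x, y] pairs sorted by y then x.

T0:
  2·area = 22  (B↔C swapped to make it positive)
  edge (1, 15)→(22, 10): d=(21,-5) inclusive
  edge (22, 10)→(18, 12): d=(-4,2) inclusive
  edge (18, 12)→(1, 15): d=(-17,3) inclusive
    (9,5)@(19, 11): e=[6,2,14] → X
    (10,5)@(21, 11): e=[16,-2,8] → .
    (5,6)@(11, 13): e=[8,10,4] → X
    (6,6)@(13, 13): e=[18,6,-2] → .
    (9,6)@(19, 13): e=[48,-6,-20] → .
    (0,7)@(1, 15): e=[0,22,0] → X  [on edge]
    (1,7)@(3, 15): e=[10,18,-6] → .
    (5,7)@(11, 15): e=[50,2,-30] → .
    (0,8)@(1, 17): e=[42,14,-34] → .
  covered (3 px):
    . . . . . . . . . . . .
    . . . . . . . . . . . .
    . . . . . . . . . . . .
    . . . . . . . . . . . .
    . . . . . . . . . . . .
    . . . . . . . . . X . .
    . . . . . X . . . . . .
    X . . . . . . . . . . .
    . . . . . . . . . . . .
    . . . . . . . . . . . .
T1:
  2·area = 70  (B↔C swapped to make it positive)
  edge (2, 17)→(0, 14): d=(-2,-3) inclusive
  edge (0, 14)→(22, 12): d=(22,-2) inclusive
  edge (22, 12)→(2, 17): d=(-20,5) inclusive
    (5,6)@(11, 13): e=[35,0,35] → X  [on edge]
    (6,6)@(13, 13): e=[41,4,25] → X
    (7,6)@(15, 13): e=[47,8,15] → X
    (8,6)@(17, 13): e=[53,12,5] → X
    (9,6)@(19, 13): e=[59,16,-5] → .
    (0,7)@(1, 15): e=[1,24,45] → X
    (1,7)@(3, 15): e=[7,28,35] → X
    (2,7)@(5, 15): e=[13,32,25] → X
    (3,7)@(7, 15): e=[19,36,15] → X
    (4,7)@(9, 15): e=[25,40,5] → X
    (5,7)@(11, 15): e=[31,44,-5] → .
    (6,7)@(13, 15): e=[37,48,-15] → .
  covered (9 px):
    . . . . . . . . . . . .
    . . . . . . . . . . . .
    . . . . . . . . . . . .
    . . . . . . . . . . . .
    . . . . . . . . . . . .
    . . . . . . . . . . . .
    . . . . . X X X X . . .
    X X X X X . . . . . . .
    . . . . . . . . . . . .
    . . . . . . . . . . . .

Final: [[5,6],[6,6],[7,6],[8,6],[0,7],[1,7],[2,7],[3,7],[4,7]]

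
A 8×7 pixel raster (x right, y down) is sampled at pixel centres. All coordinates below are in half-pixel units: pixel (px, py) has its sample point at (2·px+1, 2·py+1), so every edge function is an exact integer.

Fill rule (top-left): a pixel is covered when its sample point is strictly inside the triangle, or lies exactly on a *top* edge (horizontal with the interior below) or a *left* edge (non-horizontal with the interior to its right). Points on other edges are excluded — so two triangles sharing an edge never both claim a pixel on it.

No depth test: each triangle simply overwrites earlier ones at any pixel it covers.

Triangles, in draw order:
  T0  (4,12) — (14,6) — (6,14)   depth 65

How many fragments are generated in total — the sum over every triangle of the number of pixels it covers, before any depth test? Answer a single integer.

T0:
  2·area = 32
  edge (4, 12)→(14, 6): d=(10,-6) top-left  bias=+0
  edge (14, 6)→(6, 14): d=(-8,8) right/bottom  bias=-1
  edge (6, 14)→(4, 12): d=(-2,-2) top-left  bias=+0
    (7,2)@(15, 5): e=[-4,0,36] → ·  [on edge]
    (6,3)@(13, 7): e=[4,0,28] → ·  [on edge]
    (0,4)@(1, 9): e=[-48,80,0] → ·  [on edge]
    (4,4)@(9, 9): e=[0,16,16] → █  [on edge]
    (5,4)@(11, 9): e=[12,0,20] → ·  [on edge]
    (1,5)@(3, 11): e=[-16,48,0] → ·  [on edge]
    (3,5)@(7, 11): e=[8,16,8] → █
    (4,5)@(9, 11): e=[20,0,12] → ·  [on edge]
    (2,6)@(5, 13): e=[16,16,0] → █  [on edge]
    (3,6)@(7, 13): e=[28,0,4] → ·  [on edge]
  covered (3 px):
    · · · · · · · ·
    · · · · · · · ·
    · · · · · · · ·
    · · · · · · · ·
    · · · · █ · · ·
    · · · █ · · · ·
    · · █ · · · · ·

Answer: 3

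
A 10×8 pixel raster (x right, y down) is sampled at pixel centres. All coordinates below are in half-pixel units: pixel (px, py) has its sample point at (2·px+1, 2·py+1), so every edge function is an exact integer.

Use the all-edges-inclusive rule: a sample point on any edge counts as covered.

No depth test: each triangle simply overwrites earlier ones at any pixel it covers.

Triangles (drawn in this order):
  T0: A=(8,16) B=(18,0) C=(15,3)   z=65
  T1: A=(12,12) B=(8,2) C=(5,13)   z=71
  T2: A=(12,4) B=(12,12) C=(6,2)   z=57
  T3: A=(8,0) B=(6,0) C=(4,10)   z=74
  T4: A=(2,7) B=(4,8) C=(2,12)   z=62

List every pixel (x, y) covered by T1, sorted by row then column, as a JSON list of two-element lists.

T0:
  2·area = 18  (B↔C swapped to make it positive)
  edge (8, 16)→(15, 3): d=(7,-13) inclusive
  edge (15, 3)→(18, 0): d=(3,-3) inclusive
  edge (18, 0)→(8, 16): d=(-10,16) inclusive
    (8,0)@(17, 1): e=[12,0,6] → █  [on edge]
    (9,0)@(19, 1): e=[38,6,-26] → ·
    (7,1)@(15, 3): e=[0,0,18] → █  [on edge]
    (8,1)@(17, 3): e=[26,6,-14] → ·
    (6,2)@(13, 5): e=[-12,0,30] → ·  [on edge]
    (7,2)@(15, 5): e=[14,6,-2] → ·
    (5,3)@(11, 7): e=[-24,0,42] → ·  [on edge]
    (6,3)@(13, 7): e=[2,6,10] → █
    (7,3)@(15, 7): e=[28,12,-22] → ·
    (4,4)@(9, 9): e=[-36,0,54] → ·  [on edge]
    (6,4)@(13, 9): e=[16,12,-10] → ·
    (3,5)@(7, 11): e=[-48,0,66] → ·  [on edge]
    (2,6)@(5, 13): e=[-60,0,78] → ·  [on edge]
    (1,7)@(3, 15): e=[-72,0,90] → ·  [on edge]
  covered (4 px):
    · · · · · · · · █ ·
    · · · · · · · █ · ·
    · · · · · · · · · ·
    · · · · · · █ · · ·
    · · · · · · · · · ·
    · · · · · █ · · · ·
    · · · · · · · · · ·
    · · · · · · · · · ·
T1:
  2·area = 74  (B↔C swapped to make it positive)
  edge (12, 12)→(5, 13): d=(-7,1) inclusive
  edge (5, 13)→(8, 2): d=(3,-11) inclusive
  edge (8, 2)→(12, 12): d=(4,10) inclusive
    (4,2)@(9, 5): e=[52,20,2] → █
    (5,2)@(11, 5): e=[50,42,-18] → ·
    (3,3)@(7, 7): e=[40,4,30] → █
    (5,3)@(11, 7): e=[36,48,-10] → ·
    (3,4)@(7, 9): e=[26,10,38] → █
    (5,4)@(11, 9): e=[22,54,-2] → ·
    (3,5)@(7, 11): e=[12,16,46] → █
    (5,5)@(11, 11): e=[8,60,6] → █
    (6,5)@(13, 11): e=[6,82,-14] → ·
    (9,5)@(19, 11): e=[0,148,-74] → ·  [on edge]
    (2,6)@(5, 13): e=[0,0,74] → █  [on edge]
    (3,6)@(7, 13): e=[-2,22,54] → ·
  covered (9 px):
    · · · · · · · · · ·
    · · · · · · · · · ·
    · · · · █ · · · · ·
    · · · █ █ · · · · ·
    · · · █ █ · · · · ·
    · · · █ █ █ · · · ·
    · · █ · · · · · · ·
    · · · · · · · · · ·
T2:
  2·area = 48
  edge (12, 4)→(12, 12): d=(0,8) inclusive
  edge (12, 12)→(6, 2): d=(-6,-10) inclusive
  edge (6, 2)→(12, 4): d=(6,2) inclusive
    (1,0)@(3, 1): e=[72,-24,0] → ·  [on edge]
    (3,1)@(7, 3): e=[40,4,4] → █
    (4,1)@(9, 3): e=[24,24,0] → █  [on edge]
    (5,1)@(11, 3): e=[8,44,-4] → ·
    (3,2)@(7, 5): e=[40,-8,16] → ·
    (4,2)@(9, 5): e=[24,12,12] → █
    (5,2)@(11, 5): e=[8,32,8] → █
    (6,2)@(13, 5): e=[-8,52,4] → ·
    (7,2)@(15, 5): e=[-24,72,0] → ·  [on edge]
    (4,3)@(9, 7): e=[24,0,24] → █  [on edge]
    (6,3)@(13, 7): e=[-8,40,16] → ·
    (4,4)@(9, 9): e=[24,-12,36] → ·
  covered (7 px):
    · · · · · · · · · ·
    · · · █ █ · · · · ·
    · · · · █ █ · · · ·
    · · · · █ █ · · · ·
    · · · · · █ · · · ·
    · · · · · · · · · ·
    · · · · · · · · · ·
    · · · · · · · · · ·
T3:
  2·area = 20  (B↔C swapped to make it positive)
  edge (8, 0)→(4, 10): d=(-4,10) inclusive
  edge (4, 10)→(6, 0): d=(2,-10) inclusive
  edge (6, 0)→(8, 0): d=(2,0) inclusive
    (3,0)@(7, 1): e=[6,12,2] → █
    (4,0)@(9, 1): e=[-14,32,2] → ·
    (3,1)@(7, 3): e=[-2,16,6] → ·
    (2,2)@(5, 5): e=[10,0,10] → █  [on edge]
    (3,2)@(7, 5): e=[-10,20,10] → ·
    (2,3)@(5, 7): e=[2,4,14] → █
    (3,3)@(7, 7): e=[-18,24,14] → ·
    (2,4)@(5, 9): e=[-6,8,18] → ·
    (1,7)@(3, 15): e=[-10,0,30] → ·  [on edge]
  covered (3 px):
    · · · █ · · · · · ·
    · · · · · · · · · ·
    · · █ · · · · · · ·
    · · █ · · · · · · ·
    · · · · · · · · · ·
    · · · · · · · · · ·
    · · · · · · · · · ·
    · · · · · · · · · ·
T4:
  2·area = 10
  edge (2, 7)→(4, 8): d=(2,1) inclusive
  edge (4, 8)→(2, 12): d=(-2,4) inclusive
  edge (2, 12)→(2, 7): d=(0,-5) inclusive
    (1,4)@(3, 9): e=[3,2,5] → █
    (2,4)@(5, 9): e=[1,-6,15] → ·
    (1,5)@(3, 11): e=[7,-2,5] → ·
  covered (1 px):
    · · · · · · · · · ·
    · · · · · · · · · ·
    · · · · · · · · · ·
    · · · · · · · · · ·
    · █ · · · · · · · ·
    · · · · · · · · · ·
    · · · · · · · · · ·
    · · · · · · · · · ·

Result: [[4,2],[3,3],[4,3],[3,4],[4,4],[3,5],[4,5],[5,5],[2,6]]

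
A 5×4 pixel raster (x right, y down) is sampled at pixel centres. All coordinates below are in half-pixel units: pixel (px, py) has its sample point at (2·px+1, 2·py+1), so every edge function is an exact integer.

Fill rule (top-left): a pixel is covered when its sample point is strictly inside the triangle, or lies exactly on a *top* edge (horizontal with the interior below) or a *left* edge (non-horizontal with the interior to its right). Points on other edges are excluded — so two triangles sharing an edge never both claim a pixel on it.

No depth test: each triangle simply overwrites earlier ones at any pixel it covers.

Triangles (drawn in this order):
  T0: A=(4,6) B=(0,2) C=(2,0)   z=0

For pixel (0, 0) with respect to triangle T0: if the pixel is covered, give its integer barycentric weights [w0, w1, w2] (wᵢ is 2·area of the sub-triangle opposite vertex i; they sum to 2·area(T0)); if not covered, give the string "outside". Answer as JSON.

T0:
  2·area = 16
  edge (4, 6)→(0, 2): d=(-4,-4) top-left  bias=+0
  edge (0, 2)→(2, 0): d=(2,-2) top-left  bias=+0
  edge (2, 0)→(4, 6): d=(2,6) right/bottom  bias=-1
    (0,0)@(1, 1): e=[8,0,8] → X  [on edge]
    (1,0)@(3, 1): e=[16,4,-4] → .
    (0,1)@(1, 3): e=[0,4,12] → X  [on edge]
    (1,1)@(3, 3): e=[8,8,0] → .  [on edge]
    (0,2)@(1, 5): e=[-8,8,16] → .
    (1,2)@(3, 5): e=[0,12,4] → X  [on edge]
    (2,2)@(5, 5): e=[8,16,-8] → .
    (1,3)@(3, 7): e=[-8,16,8] → .
    (2,3)@(5, 7): e=[0,20,-4] → .  [on edge]
  covered (3 px):
    X . . . .
    X . . . .
    . X . . .
    . . . . .

Result: [0,8,8]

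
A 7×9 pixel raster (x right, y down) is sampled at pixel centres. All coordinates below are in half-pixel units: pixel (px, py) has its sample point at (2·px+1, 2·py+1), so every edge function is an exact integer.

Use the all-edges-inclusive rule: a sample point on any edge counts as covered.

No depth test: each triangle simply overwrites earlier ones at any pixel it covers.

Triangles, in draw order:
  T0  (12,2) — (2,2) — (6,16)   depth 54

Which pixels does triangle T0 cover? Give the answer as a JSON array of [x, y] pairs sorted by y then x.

T0:
  2·area = 140  (B↔C swapped to make it positive)
  edge (12, 2)→(6, 16): d=(-6,14) inclusive
  edge (6, 16)→(2, 2): d=(-4,-14) inclusive
  edge (2, 2)→(12, 2): d=(10,0) inclusive
    (1,1)@(3, 3): e=[120,10,10] → #
    (2,1)@(5, 3): e=[92,38,10] → #
    (3,1)@(7, 3): e=[64,66,10] → #
    (4,1)@(9, 3): e=[36,94,10] → #
    (5,1)@(11, 3): e=[8,122,10] → #
    (6,1)@(13, 3): e=[-20,150,10] → ·
    (1,2)@(3, 5): e=[108,2,30] → #
    (5,2)@(11, 5): e=[-4,114,30] → ·
    (1,3)@(3, 7): e=[96,-6,50] → ·
    (2,3)@(5, 7): e=[68,22,50] → #
    (5,3)@(11, 7): e=[-16,106,50] → ·
    (2,4)@(5, 9): e=[56,14,70] → #
    (4,4)@(9, 9): e=[0,70,70] → #  [on edge]
  covered (18 px):
    · · · · · · ·
    · # # # # # ·
    · # # # # · ·
    · · # # # · ·
    · · # # # · ·
    · · # # · · ·
    · · · # · · ·
    · · · · · · ·
    · · · · · · ·

Final: [[1,1],[2,1],[3,1],[4,1],[5,1],[1,2],[2,2],[3,2],[4,2],[2,3],[3,3],[4,3],[2,4],[3,4],[4,4],[2,5],[3,5],[3,6]]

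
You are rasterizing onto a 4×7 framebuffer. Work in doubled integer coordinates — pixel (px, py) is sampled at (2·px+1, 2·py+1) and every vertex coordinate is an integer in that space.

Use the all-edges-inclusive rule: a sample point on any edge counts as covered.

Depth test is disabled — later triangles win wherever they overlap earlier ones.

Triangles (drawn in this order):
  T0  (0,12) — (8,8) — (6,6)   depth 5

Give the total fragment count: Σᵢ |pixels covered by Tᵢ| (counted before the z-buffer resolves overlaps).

T0:
  2·area = 24  (B↔C swapped to make it positive)
  edge (0, 12)→(6, 6): d=(6,-6) inclusive
  edge (6, 6)→(8, 8): d=(2,2) inclusive
  edge (8, 8)→(0, 12): d=(-8,4) inclusive
    (0,0)@(1, 1): e=[-60,0,84] → ·  [on edge]
    (1,1)@(3, 3): e=[-36,0,60] → ·  [on edge]
    (2,2)@(5, 5): e=[-12,0,36] → ·  [on edge]
    (3,2)@(7, 5): e=[0,-4,28] → ·  [on edge]
    (2,3)@(5, 7): e=[0,4,20] → █  [on edge]
    (3,3)@(7, 7): e=[12,0,12] → █  [on edge]
    (1,4)@(3, 9): e=[0,12,12] → █  [on edge]
    (3,4)@(7, 9): e=[24,4,-4] → ·
    (0,5)@(1, 11): e=[0,20,4] → █  [on edge]
    (1,5)@(3, 11): e=[12,16,-4] → ·
    (2,5)@(5, 11): e=[24,12,-12] → ·
    (0,6)@(1, 13): e=[12,24,-12] → ·
  covered (5 px):
    · · · ·
    · · · ·
    · · · ·
    · · █ █
    · █ █ ·
    █ · · ·
    · · · ·

Final: 5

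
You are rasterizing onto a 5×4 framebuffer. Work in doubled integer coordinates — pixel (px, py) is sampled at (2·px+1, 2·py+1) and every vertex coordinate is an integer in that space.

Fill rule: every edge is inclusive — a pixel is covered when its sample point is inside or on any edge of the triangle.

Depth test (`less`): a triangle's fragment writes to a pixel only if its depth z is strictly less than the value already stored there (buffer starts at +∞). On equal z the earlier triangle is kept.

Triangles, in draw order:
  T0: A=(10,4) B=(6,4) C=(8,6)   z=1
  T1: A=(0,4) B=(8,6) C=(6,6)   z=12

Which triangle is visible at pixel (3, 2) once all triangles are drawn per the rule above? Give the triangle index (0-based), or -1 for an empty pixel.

T0:
  2·area = 8  (B↔C swapped to make it positive)
  edge (10, 4)→(8, 6): d=(-2,2) inclusive
  edge (8, 6)→(6, 4): d=(-2,-2) inclusive
  edge (6, 4)→(10, 4): d=(4,0) inclusive
    (1,0)@(3, 1): e=[20,0,-12] → .  [on edge]
    (2,1)@(5, 3): e=[12,0,-4] → .  [on edge]
    (3,2)@(7, 5): e=[4,0,4] → X  [on edge]
    (4,2)@(9, 5): e=[0,4,4] → X  [on edge]
    (3,3)@(7, 7): e=[0,-4,12] → .  [on edge]
    (4,3)@(9, 7): e=[-4,0,12] → .  [on edge]
  covered (2 px):
    . . . . .
    . . . . .
    . . . X X
    . . . . .
T1:
  2·area = 4
  edge (0, 4)→(8, 6): d=(8,2) inclusive
  edge (8, 6)→(6, 6): d=(-2,0) inclusive
  edge (6, 6)→(0, 4): d=(-6,-2) inclusive
    (1,2)@(3, 5): e=[2,2,0] → X  [on edge]
    (2,2)@(5, 5): e=[-2,2,4] → .
    (1,3)@(3, 7): e=[18,-2,-12] → .
    (4,3)@(9, 7): e=[6,-2,0] → .  [on edge]
  covered (1 px):
    . . . . .
    . . . . .
    . X . . .
    . . . . .

Z-buffer (winner per pixel, '.' = empty):
  . . . . .
  . . . . .
  . 1 . 0 0
  . . . . .

Answer: 0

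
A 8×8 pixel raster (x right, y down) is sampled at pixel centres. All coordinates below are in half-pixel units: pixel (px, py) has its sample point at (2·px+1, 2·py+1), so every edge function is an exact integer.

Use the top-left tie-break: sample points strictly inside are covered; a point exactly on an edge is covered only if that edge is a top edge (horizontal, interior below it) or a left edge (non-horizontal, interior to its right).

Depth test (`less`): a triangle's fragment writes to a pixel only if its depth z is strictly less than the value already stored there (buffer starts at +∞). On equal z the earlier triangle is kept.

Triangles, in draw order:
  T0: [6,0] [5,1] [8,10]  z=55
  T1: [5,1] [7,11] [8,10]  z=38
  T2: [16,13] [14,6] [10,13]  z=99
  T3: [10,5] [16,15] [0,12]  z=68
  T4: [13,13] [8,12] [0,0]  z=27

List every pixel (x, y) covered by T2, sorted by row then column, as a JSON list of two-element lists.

T0:
  2·area = 12  (B↔C swapped to make it positive)
  edge (6, 0)→(8, 10): d=(2,10) right/bottom  bias=-1
  edge (8, 10)→(5, 1): d=(-3,-9) top-left  bias=+0
  edge (5, 1)→(6, 0): d=(1,-1) top-left  bias=+0
    (2,0)@(5, 1): e=[12,0,0] → █  [on edge]
    (3,0)@(7, 1): e=[-8,18,2] → ·
    (1,1)@(3, 3): e=[36,-24,0] → ·  [on edge]
    (2,1)@(5, 3): e=[16,-6,2] → ·
    (0,2)@(1, 5): e=[60,-48,0] → ·  [on edge]
    (3,2)@(7, 5): e=[0,6,6] → ·  [on edge]
    (3,3)@(7, 7): e=[4,0,8] → █  [on edge]
    (4,3)@(9, 7): e=[-16,18,10] → ·
    (3,4)@(7, 9): e=[8,-6,10] → ·
    (4,6)@(9, 13): e=[-4,0,16] → ·  [on edge]
    (4,7)@(9, 15): e=[0,-6,18] → ·  [on edge]
  covered (2 px):
    · · █ · · · · ·
    · · · · · · · ·
    · · · · · · · ·
    · · · █ · · · ·
    · · · · · · · ·
    · · · · · · · ·
    · · · · · · · ·
    · · · · · · · ·
T1:
  2·area = 12  (B↔C swapped to make it positive)
  edge (5, 1)→(8, 10): d=(3,9) right/bottom  bias=-1
  edge (8, 10)→(7, 11): d=(-1,1) right/bottom  bias=-1
  edge (7, 11)→(5, 1): d=(-2,-10) top-left  bias=+0
    (2,0)@(5, 1): e=[0,12,0] → ·  [on edge]
    (7,1)@(15, 3): e=[-84,0,96] → ·  [on edge]
    (6,2)@(13, 5): e=[-60,0,72] → ·  [on edge]
    (3,3)@(7, 7): e=[0,4,8] → ·  [on edge]
    (5,3)@(11, 7): e=[-36,0,48] → ·  [on edge]
    (3,4)@(7, 9): e=[6,2,4] → █
    (4,4)@(9, 9): e=[-12,0,24] → ·  [on edge]
    (3,5)@(7, 11): e=[12,0,0] → ·  [on edge]
    (2,6)@(5, 13): e=[36,0,-24] → ·  [on edge]
    (4,6)@(9, 13): e=[0,-4,16] → ·  [on edge]
    (1,7)@(3, 15): e=[60,0,-48] → ·  [on edge]
  covered (1 px):
    · · · · · · · ·
    · · · · · · · ·
    · · · · · · · ·
    · · · · · · · ·
    · · · █ · · · ·
    · · · · · · · ·
    · · · · · · · ·
    · · · · · · · ·
T2:
  2·area = 42  (B↔C swapped to make it positive)
  edge (16, 13)→(10, 13): d=(-6,0) right/bottom  bias=-1
  edge (10, 13)→(14, 6): d=(4,-7) top-left  bias=+0
  edge (14, 6)→(16, 13): d=(2,7) right/bottom  bias=-1
    (6,4)@(13, 9): e=[24,5,13] → █
    (7,4)@(15, 9): e=[24,19,-1] → ·
    (6,5)@(13, 11): e=[12,13,17] → █
    (7,5)@(15, 11): e=[12,27,3] → █
    (0,6)@(1, 13): e=[0,-63,105] → ·  [on edge]
    (1,6)@(3, 13): e=[0,-49,91] → ·  [on edge]
    (2,6)@(5, 13): e=[0,-35,77] → ·  [on edge]
    (3,6)@(7, 13): e=[0,-21,63] → ·  [on edge]
    (4,6)@(9, 13): e=[0,-7,49] → ·  [on edge]
    (5,6)@(11, 13): e=[0,7,35] → ·  [on edge]
    (6,6)@(13, 13): e=[0,21,21] → ·  [on edge]
    (7,6)@(15, 13): e=[0,35,7] → ·  [on edge]
  covered (3 px):
    · · · · · · · ·
    · · · · · · · ·
    · · · · · · · ·
    · · · · · · · ·
    · · · · · · █ ·
    · · · · · · █ █
    · · · · · · · ·
    · · · · · · · ·
T3:
  2·area = 142
  edge (10, 5)→(16, 15): d=(6,10) right/bottom  bias=-1
  edge (16, 15)→(0, 12): d=(-16,-3) top-left  bias=+0
  edge (0, 12)→(10, 5): d=(10,-7) top-left  bias=+0
    (4,3)@(9, 7): e=[22,107,13] → █
    (5,3)@(11, 7): e=[2,113,27] → █
    (6,3)@(13, 7): e=[-18,119,41] → ·
    (2,4)@(5, 9): e=[74,63,5] → █
    (3,4)@(7, 9): e=[54,69,19] → █
    (6,4)@(13, 9): e=[-6,87,61] → ·
    (1,5)@(3, 11): e=[106,25,11] → █
    (6,5)@(13, 11): e=[6,55,81] → █
    (7,5)@(15, 11): e=[-14,61,95] → ·
    (1,6)@(3, 13): e=[118,-7,31] → ·
    (2,6)@(5, 13): e=[98,-1,45] → ·
    (3,6)@(7, 13): e=[78,5,59] → █
  covered (16 px):
    · · · · · · · ·
    · · · · · · · ·
    · · · · · · · ·
    · · · · █ █ · ·
    · · █ █ █ █ · ·
    · █ █ █ █ █ █ ·
    · · · █ █ █ █ ·
    · · · · · · · ·
T4:
  2·area = 52
  edge (13, 13)→(8, 12): d=(-5,-1) top-left  bias=+0
  edge (8, 12)→(0, 0): d=(-8,-12) top-left  bias=+0
  edge (0, 0)→(13, 13): d=(13,13) right/bottom  bias=-1
    (0,0)@(1, 1): e=[48,4,0] → ·  [on edge]
    (1,1)@(3, 3): e=[40,12,0] → ·  [on edge]
    (2,2)@(5, 5): e=[32,20,0] → ·  [on edge]
    (2,3)@(5, 7): e=[22,4,26] → █
    (3,3)@(7, 7): e=[24,28,0] → ·  [on edge]
    (2,4)@(5, 9): e=[12,-12,52] → ·
    (3,4)@(7, 9): e=[14,12,26] → █
    (4,4)@(9, 9): e=[16,36,0] → ·  [on edge]
    (1,5)@(3, 11): e=[0,-52,104] → ·  [on edge]
    (3,5)@(7, 11): e=[4,-4,52] → ·
    (4,5)@(9, 11): e=[6,20,26] → █
    (5,5)@(11, 11): e=[8,44,0] → ·  [on edge]
    (6,6)@(13, 13): e=[0,52,0] → ·  [on edge]
    (7,7)@(15, 15): e=[-8,60,0] → ·  [on edge]
  covered (3 px):
    · · · · · · · ·
    · · · · · · · ·
    · · · · · · · ·
    · · █ · · · · ·
    · · · █ · · · ·
    · · · · █ · · ·
    · · · · · · · ·
    · · · · · · · ·

Result: [[6,4],[6,5],[7,5]]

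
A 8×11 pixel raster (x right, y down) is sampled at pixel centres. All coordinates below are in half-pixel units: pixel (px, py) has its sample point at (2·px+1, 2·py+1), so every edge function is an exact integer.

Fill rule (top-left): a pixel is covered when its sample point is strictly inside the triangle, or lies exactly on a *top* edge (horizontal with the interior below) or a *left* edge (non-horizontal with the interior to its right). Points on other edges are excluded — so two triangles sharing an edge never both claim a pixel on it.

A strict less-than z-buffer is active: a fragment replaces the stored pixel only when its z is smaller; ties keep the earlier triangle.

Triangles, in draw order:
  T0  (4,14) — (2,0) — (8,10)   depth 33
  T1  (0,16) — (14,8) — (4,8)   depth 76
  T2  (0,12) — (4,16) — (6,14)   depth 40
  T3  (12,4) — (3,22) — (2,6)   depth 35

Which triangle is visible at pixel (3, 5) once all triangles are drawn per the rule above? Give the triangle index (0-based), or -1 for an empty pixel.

T0:
  2·area = 64
  edge (4, 14)→(2, 0): d=(-2,-14) top-left  bias=+0
  edge (2, 0)→(8, 10): d=(6,10) right/bottom  bias=-1
  edge (8, 10)→(4, 14): d=(-4,4) right/bottom  bias=-1
    (1,1)@(3, 3): e=[8,8,48] → █
    (2,1)@(5, 3): e=[36,-12,40] → ·
    (7,1)@(15, 3): e=[176,-112,0] → ·  [on edge]
    (1,2)@(3, 5): e=[4,20,40] → █
    (2,2)@(5, 5): e=[32,0,32] → ·  [on edge]
    (6,2)@(13, 5): e=[144,-80,0] → ·  [on edge]
    (1,3)@(3, 7): e=[0,32,32] → █  [on edge]
    (2,3)@(5, 7): e=[28,12,24] → █
    (3,3)@(7, 7): e=[56,-8,16] → ·
    (5,3)@(11, 7): e=[112,-48,0] → ·  [on edge]
    (1,4)@(3, 9): e=[-4,44,24] → ·
    (2,4)@(5, 9): e=[24,24,16] → █
    (4,4)@(9, 9): e=[80,-16,0] → ·  [on edge]
    (3,5)@(7, 11): e=[48,16,0] → ·  [on edge]
    (2,6)@(5, 13): e=[16,48,0] → ·  [on edge]
    (1,7)@(3, 15): e=[-16,80,0] → ·  [on edge]
    (5,7)@(11, 15): e=[96,0,-32] → ·  [on edge]
    (0,8)@(1, 17): e=[-48,112,0] → ·  [on edge]
    (2,10)@(5, 21): e=[0,96,-32] → ·  [on edge]
  covered (7 px):
    · · · · · · · ·
    · █ · · · · · ·
    · █ · · · · · ·
    · █ █ · · · · ·
    · · █ █ · · · ·
    · · █ · · · · ·
    · · · · · · · ·
    · · · · · · · ·
    · · · · · · · ·
    · · · · · · · ·
    · · · · · · · ·
T1:
  2·area = 80  (B↔C swapped to make it positive)
  edge (0, 16)→(4, 8): d=(4,-8) top-left  bias=+0
  edge (4, 8)→(14, 8): d=(10,0) top-left  bias=+0
  edge (14, 8)→(0, 16): d=(-14,8) right/bottom  bias=-1
    (2,4)@(5, 9): e=[12,10,58] → █
    (3,4)@(7, 9): e=[28,10,42] → █
    (4,4)@(9, 9): e=[44,10,26] → █
    (5,4)@(11, 9): e=[60,10,10] → █
    (6,4)@(13, 9): e=[76,10,-6] → ·
    (1,5)@(3, 11): e=[4,30,46] → █
    (4,5)@(9, 11): e=[52,30,-2] → ·
    (5,5)@(11, 11): e=[68,30,-18] → ·
    (1,6)@(3, 13): e=[12,50,18] → █
    (3,6)@(7, 13): e=[44,50,-14] → ·
    (0,7)@(1, 15): e=[4,70,6] → █
    (1,7)@(3, 15): e=[20,70,-10] → ·
  covered (10 px):
    · · · · · · · ·
    · · · · · · · ·
    · · · · · · · ·
    · · · · · · · ·
    · · █ █ █ █ · ·
    · █ █ █ · · · ·
    · █ █ · · · · ·
    █ · · · · · · ·
    · · · · · · · ·
    · · · · · · · ·
    · · · · · · · ·
T2:
  2·area = 16  (B↔C swapped to make it positive)
  edge (0, 12)→(6, 14): d=(6,2) right/bottom  bias=-1
  edge (6, 14)→(4, 16): d=(-2,2) right/bottom  bias=-1
  edge (4, 16)→(0, 12): d=(-4,-4) top-left  bias=+0
    (7,2)@(15, 5): e=[-72,0,88] → ·  [on edge]
    (6,3)@(13, 7): e=[-56,0,72] → ·  [on edge]
    (5,4)@(11, 9): e=[-40,0,56] → ·  [on edge]
    (4,5)@(9, 11): e=[-24,0,40] → ·  [on edge]
    (0,6)@(1, 13): e=[4,12,0] → █  [on edge]
    (1,6)@(3, 13): e=[0,8,8] → ·  [on edge]
    (3,6)@(7, 13): e=[-8,0,24] → ·  [on edge]
    (0,7)@(1, 15): e=[16,8,-8] → ·
    (1,7)@(3, 15): e=[12,4,0] → █  [on edge]
    (2,7)@(5, 15): e=[8,0,8] → ·  [on edge]
    (4,7)@(9, 15): e=[0,-8,24] → ·  [on edge]
    (1,8)@(3, 17): e=[24,0,-8] → ·  [on edge]
    (2,8)@(5, 17): e=[20,-4,0] → ·  [on edge]
    (7,8)@(15, 17): e=[0,-24,40] → ·  [on edge]
    (0,9)@(1, 19): e=[40,0,-24] → ·  [on edge]
    (3,9)@(7, 19): e=[28,-12,0] → ·  [on edge]
    (4,10)@(9, 21): e=[36,-20,0] → ·  [on edge]
  covered (2 px):
    · · · · · · · ·
    · · · · · · · ·
    · · · · · · · ·
    · · · · · · · ·
    · · · · · · · ·
    · · · · · · · ·
    █ · · · · · · ·
    · █ · · · · · ·
    · · · · · · · ·
    · · · · · · · ·
    · · · · · · · ·
T3:
  2·area = 162
  edge (12, 4)→(3, 22): d=(-9,18) right/bottom  bias=-1
  edge (3, 22)→(2, 6): d=(-1,-16) top-left  bias=+0
  edge (2, 6)→(12, 4): d=(10,-2) top-left  bias=+0
    (3,2)@(7, 5): e=[81,81,0] → █  [on edge]
    (4,2)@(9, 5): e=[45,113,4] → █
    (5,2)@(11, 5): e=[9,145,8] → █
    (6,2)@(13, 5): e=[-27,177,12] → ·
    (1,3)@(3, 7): e=[135,15,12] → █
    (2,3)@(5, 7): e=[99,47,16] → █
    (5,3)@(11, 7): e=[-9,143,28] → ·
    (1,4)@(3, 9): e=[117,13,32] → █
    (5,4)@(11, 9): e=[-27,141,48] → ·
    (1,5)@(3, 11): e=[99,11,52] → █
    (4,5)@(9, 11): e=[-9,107,64] → ·
    (1,6)@(3, 13): e=[81,9,72] → █
  covered (23 px):
    · · · · · · · ·
    · · · · · · · ·
    · · · █ █ █ · ·
    · █ █ █ █ · · ·
    · █ █ █ █ · · ·
    · █ █ █ · · · ·
    · █ █ █ · · · ·
    · █ █ · · · · ·
    · █ █ · · · · ·
    · █ · · · · · ·
    · █ · · · · · ·

Z-buffer (winner per pixel, '.' = empty):
  . . . . . . . .
  . 0 . . . . . .
  . 0 . 3 3 3 . .
  . 0 0 3 3 . . .
  . 3 0 0 3 1 . .
  . 3 0 3 . . . .
  2 3 3 3 . . . .
  1 3 3 . . . . .
  . 3 3 . . . . .
  . 3 . . . . . .
  . 3 . . . . . .

Final: 3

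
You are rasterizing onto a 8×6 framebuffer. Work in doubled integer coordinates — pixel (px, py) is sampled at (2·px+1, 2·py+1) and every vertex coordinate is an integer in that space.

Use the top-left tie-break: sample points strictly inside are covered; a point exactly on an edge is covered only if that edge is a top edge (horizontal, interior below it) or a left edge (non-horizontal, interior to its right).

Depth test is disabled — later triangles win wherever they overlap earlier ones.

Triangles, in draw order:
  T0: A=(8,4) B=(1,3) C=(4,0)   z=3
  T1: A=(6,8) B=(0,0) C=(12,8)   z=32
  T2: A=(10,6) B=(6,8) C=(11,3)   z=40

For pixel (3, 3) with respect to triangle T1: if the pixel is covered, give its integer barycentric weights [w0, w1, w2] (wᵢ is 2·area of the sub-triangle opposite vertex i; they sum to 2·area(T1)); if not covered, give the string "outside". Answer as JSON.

T0:
  2·area = 24
  edge (8, 4)→(1, 3): d=(-7,-1) top-left  bias=+0
  edge (1, 3)→(4, 0): d=(3,-3) top-left  bias=+0
  edge (4, 0)→(8, 4): d=(4,4) right/bottom  bias=-1
    (1,0)@(3, 1): e=[16,0,8] → █  [on edge]
    (2,0)@(5, 1): e=[18,6,0] → ·  [on edge]
    (0,1)@(1, 3): e=[0,0,24] → █  [on edge]
    (2,1)@(5, 3): e=[4,12,8] → █
    (3,1)@(7, 3): e=[6,18,0] → ·  [on edge]
    (0,2)@(1, 5): e=[-14,6,32] → ·
    (1,2)@(3, 5): e=[-12,12,24] → ·
    (2,2)@(5, 5): e=[-10,18,16] → ·
    (4,2)@(9, 5): e=[-6,30,0] → ·  [on edge]
    (7,2)@(15, 5): e=[0,48,-24] → ·  [on edge]
    (5,3)@(11, 7): e=[-18,42,0] → ·  [on edge]
    (6,4)@(13, 9): e=[-30,54,0] → ·  [on edge]
    (7,5)@(15, 11): e=[-42,66,0] → ·  [on edge]
  covered (4 px):
    · █ · · · · · ·
    █ █ █ · · · · ·
    · · · · · · · ·
    · · · · · · · ·
    · · · · · · · ·
    · · · · · · · ·
T1:
  2·area = 48
  edge (6, 8)→(0, 0): d=(-6,-8) top-left  bias=+0
  edge (0, 0)→(12, 8): d=(12,8) right/bottom  bias=-1
  edge (12, 8)→(6, 8): d=(-6,0) right/bottom  bias=-1
    (0,0)@(1, 1): e=[2,4,42] → █
    (1,0)@(3, 1): e=[18,-12,42] → ·
    (0,1)@(1, 3): e=[-10,28,30] → ·
    (1,1)@(3, 3): e=[6,12,30] → █
    (2,1)@(5, 3): e=[22,-4,30] → ·
    (1,2)@(3, 5): e=[-6,36,18] → ·
    (2,2)@(5, 5): e=[10,20,18] → █
    (3,2)@(7, 5): e=[26,4,18] → █
    (4,2)@(9, 5): e=[42,-12,18] → ·
    (2,3)@(5, 7): e=[-2,44,6] → ·
    (3,3)@(7, 7): e=[14,28,6] → █
    (4,3)@(9, 7): e=[30,12,6] → █
  covered (6 px):
    █ · · · · · · ·
    · █ · · · · · ·
    · · █ █ · · · ·
    · · · █ █ · · ·
    · · · · · · · ·
    · · · · · · · ·
T2:
  2·area = 10
  edge (10, 6)→(6, 8): d=(-4,2) right/bottom  bias=-1
  edge (6, 8)→(11, 3): d=(5,-5) top-left  bias=+0
  edge (11, 3)→(10, 6): d=(-1,3) right/bottom  bias=-1
    (6,0)@(13, 1): e=[14,0,-4] → ·  [on edge]
    (5,1)@(11, 3): e=[10,0,0] → ·  [on edge]
    (4,2)@(9, 5): e=[6,0,4] → █  [on edge]
    (5,2)@(11, 5): e=[2,10,-2] → ·
    (3,3)@(7, 7): e=[2,0,8] → █  [on edge]
    (4,3)@(9, 7): e=[-2,10,2] → ·
    (2,4)@(5, 9): e=[-2,0,12] → ·  [on edge]
    (3,4)@(7, 9): e=[-6,10,6] → ·
    (4,4)@(9, 9): e=[-10,20,0] → ·  [on edge]
    (1,5)@(3, 11): e=[-6,0,16] → ·  [on edge]
  covered (2 px):
    · · · · · · · ·
    · · · · · · · ·
    · · · · █ · · ·
    · · · █ · · · ·
    · · · · · · · ·
    · · · · · · · ·

Result: [28,6,14]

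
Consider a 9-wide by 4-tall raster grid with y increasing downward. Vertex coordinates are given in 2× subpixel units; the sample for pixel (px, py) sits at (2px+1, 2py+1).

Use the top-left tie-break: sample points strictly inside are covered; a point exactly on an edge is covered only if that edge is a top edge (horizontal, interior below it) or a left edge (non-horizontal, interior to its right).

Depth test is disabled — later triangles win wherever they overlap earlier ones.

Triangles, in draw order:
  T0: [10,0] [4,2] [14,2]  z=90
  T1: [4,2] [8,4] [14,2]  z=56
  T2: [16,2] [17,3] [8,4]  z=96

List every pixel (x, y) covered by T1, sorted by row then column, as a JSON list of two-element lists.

T0:
  2·area = 20  (B↔C swapped to make it positive)
  edge (10, 0)→(14, 2): d=(4,2) right/bottom  bias=-1
  edge (14, 2)→(4, 2): d=(-10,0) right/bottom  bias=-1
  edge (4, 2)→(10, 0): d=(6,-2) top-left  bias=+0
    (3,0)@(7, 1): e=[10,10,0] → #  [on edge]
    (4,0)@(9, 1): e=[6,10,4] → #
    (5,0)@(11, 1): e=[2,10,8] → #
    (6,0)@(13, 1): e=[-2,10,12] → ·
    (0,1)@(1, 3): e=[30,-10,0] → ·  [on edge]
    (3,1)@(7, 3): e=[18,-10,12] → ·
    (4,1)@(9, 3): e=[14,-10,16] → ·
    (5,1)@(11, 3): e=[10,-10,20] → ·
  covered (3 px):
    · · · # # # · · ·
    · · · · · · · · ·
    · · · · · · · · ·
    · · · · · · · · ·
T1:
  2·area = 20  (B↔C swapped to make it positive)
  edge (4, 2)→(14, 2): d=(10,0) top-left  bias=+0
  edge (14, 2)→(8, 4): d=(-6,2) right/bottom  bias=-1
  edge (8, 4)→(4, 2): d=(-4,-2) top-left  bias=+0
    (8,0)@(17, 1): e=[-10,0,30] → ·  [on edge]
    (3,1)@(7, 3): e=[10,8,2] → #
    (4,1)@(9, 3): e=[10,4,6] → #
    (5,1)@(11, 3): e=[10,0,10] → ·  [on edge]
    (2,2)@(5, 5): e=[30,0,-10] → ·  [on edge]
    (3,2)@(7, 5): e=[30,-4,-6] → ·
    (4,2)@(9, 5): e=[30,-8,-2] → ·
  covered (2 px):
    · · · · · · · · ·
    · · · # # · · · ·
    · · · · · · · · ·
    · · · · · · · · ·
T2:
  2·area = 10
  edge (16, 2)→(17, 3): d=(1,1) right/bottom  bias=-1
  edge (17, 3)→(8, 4): d=(-9,1) right/bottom  bias=-1
  edge (8, 4)→(16, 2): d=(8,-2) top-left  bias=+0
    (7,0)@(15, 1): e=[0,20,-10] → ·  [on edge]
    (6,1)@(13, 3): e=[4,4,2] → #
    (7,1)@(15, 3): e=[2,2,6] → #
    (8,1)@(17, 3): e=[0,0,10] → ·  [on edge]
    (6,2)@(13, 5): e=[6,-14,18] → ·
    (7,2)@(15, 5): e=[4,-16,22] → ·
  covered (2 px):
    · · · · · · · · ·
    · · · · · · # # ·
    · · · · · · · · ·
    · · · · · · · · ·

Result: [[3,1],[4,1]]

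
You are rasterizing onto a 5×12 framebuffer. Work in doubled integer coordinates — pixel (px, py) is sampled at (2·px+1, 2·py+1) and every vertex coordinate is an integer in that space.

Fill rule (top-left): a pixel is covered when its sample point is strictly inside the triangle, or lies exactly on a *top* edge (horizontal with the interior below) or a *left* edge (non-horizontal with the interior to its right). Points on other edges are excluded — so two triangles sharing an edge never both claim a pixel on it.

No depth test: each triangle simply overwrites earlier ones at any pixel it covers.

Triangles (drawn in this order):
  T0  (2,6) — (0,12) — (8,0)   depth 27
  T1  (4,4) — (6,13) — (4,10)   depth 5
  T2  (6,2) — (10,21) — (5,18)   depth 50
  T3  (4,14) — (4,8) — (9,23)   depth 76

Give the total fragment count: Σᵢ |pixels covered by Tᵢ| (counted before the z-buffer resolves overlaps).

T0:
  2·area = 24  (B↔C swapped to make it positive)
  edge (2, 6)→(8, 0): d=(6,-6) top-left  bias=+0
  edge (8, 0)→(0, 12): d=(-8,12) right/bottom  bias=-1
  edge (0, 12)→(2, 6): d=(2,-6) top-left  bias=+0
    (3,0)@(7, 1): e=[0,4,20] → X  [on edge]
    (4,0)@(9, 1): e=[12,-20,32] → .
    (1,1)@(3, 3): e=[-12,36,0] → .  [on edge]
    (2,1)@(5, 3): e=[0,12,12] → X  [on edge]
    (3,1)@(7, 3): e=[12,-12,24] → .
    (1,2)@(3, 5): e=[0,20,4] → X  [on edge]
    (2,2)@(5, 5): e=[12,-4,16] → .
    (0,3)@(1, 7): e=[0,28,-4] → .  [on edge]
    (1,3)@(3, 7): e=[12,4,8] → X
    (2,3)@(5, 7): e=[24,-20,20] → .
    (0,4)@(1, 9): e=[12,12,0] → X  [on edge]
    (1,4)@(3, 9): e=[24,-12,12] → .
  covered (5 px):
    . . . X .
    . . X . .
    . X . . .
    . X . . .
    X . . . .
    . . . . .
    . . . . .
    . . . . .
    . . . . .
    . . . . .
    . . . . .
    . . . . .
T1:
  2·area = 12
  edge (4, 4)→(6, 13): d=(2,9) right/bottom  bias=-1
  edge (6, 13)→(4, 10): d=(-2,-3) top-left  bias=+0
  edge (4, 10)→(4, 4): d=(0,-6) top-left  bias=+0
    (2,4)@(5, 9): e=[1,5,6] → X
    (3,4)@(7, 9): e=[-17,11,18] → .
    (2,5)@(5, 11): e=[5,1,6] → X
    (3,5)@(7, 11): e=[-13,7,18] → .
    (2,6)@(5, 13): e=[9,-3,6] → .
  covered (2 px):
    . . . . .
    . . . . .
    . . . . .
    . . . . .
    . . X . .
    . . X . .
    . . . . .
    . . . . .
    . . . . .
    . . . . .
    . . . . .
    . . . . .
T2:
  2·area = 83
  edge (6, 2)→(10, 21): d=(4,19) right/bottom  bias=-1
  edge (10, 21)→(5, 18): d=(-5,-3) top-left  bias=+0
  edge (5, 18)→(6, 2): d=(1,-16) top-left  bias=+0
    (3,3)@(7, 7): e=[1,61,21] → X
    (4,3)@(9, 7): e=[-37,67,53] → .
    (3,4)@(7, 9): e=[9,51,23] → X
    (4,4)@(9, 9): e=[-29,57,55] → .
    (3,5)@(7, 11): e=[17,41,25] → X
    (4,5)@(9, 11): e=[-21,47,57] → .
    (3,6)@(7, 13): e=[25,31,27] → X
    (4,6)@(9, 13): e=[-13,37,59] → .
    (3,7)@(7, 15): e=[33,21,29] → X
    (4,7)@(9, 15): e=[-5,27,61] → .
    (3,8)@(7, 17): e=[41,11,31] → X
    (4,8)@(9, 17): e=[3,17,63] → X
  covered (9 px):
    . . . . .
    . . . . .
    . . . . .
    . . . X .
    . . . X .
    . . . X .
    . . . X .
    . . . X .
    . . . X X
    . . . X X
    . . . . .
    . . . . .
T3:
  2·area = 30
  edge (4, 14)→(4, 8): d=(0,-6) top-left  bias=+0
  edge (4, 8)→(9, 23): d=(5,15) right/bottom  bias=-1
  edge (9, 23)→(4, 14): d=(-5,-9) top-left  bias=+0
    (1,2)@(3, 5): e=[-6,0,36] → .  [on edge]
    (2,5)@(5, 11): e=[6,0,24] → .  [on edge]
    (2,6)@(5, 13): e=[6,10,14] → X
    (3,6)@(7, 13): e=[18,-20,32] → .
    (2,7)@(5, 15): e=[6,20,4] → X
    (3,7)@(7, 15): e=[18,-10,22] → .
    (2,8)@(5, 17): e=[6,30,-6] → .
    (3,8)@(7, 17): e=[18,0,12] → .  [on edge]
    (3,9)@(7, 19): e=[18,10,2] → X
    (4,9)@(9, 19): e=[30,-20,20] → .
    (3,10)@(7, 21): e=[18,20,-8] → .
    (4,11)@(9, 23): e=[30,0,0] → .  [on edge]
  covered (3 px):
    . . . . .
    . . . . .
    . . . . .
    . . . . .
    . . . . .
    . . . . .
    . . X . .
    . . X . .
    . . . . .
    . . . X .
    . . . . .
    . . . . .

Result: 19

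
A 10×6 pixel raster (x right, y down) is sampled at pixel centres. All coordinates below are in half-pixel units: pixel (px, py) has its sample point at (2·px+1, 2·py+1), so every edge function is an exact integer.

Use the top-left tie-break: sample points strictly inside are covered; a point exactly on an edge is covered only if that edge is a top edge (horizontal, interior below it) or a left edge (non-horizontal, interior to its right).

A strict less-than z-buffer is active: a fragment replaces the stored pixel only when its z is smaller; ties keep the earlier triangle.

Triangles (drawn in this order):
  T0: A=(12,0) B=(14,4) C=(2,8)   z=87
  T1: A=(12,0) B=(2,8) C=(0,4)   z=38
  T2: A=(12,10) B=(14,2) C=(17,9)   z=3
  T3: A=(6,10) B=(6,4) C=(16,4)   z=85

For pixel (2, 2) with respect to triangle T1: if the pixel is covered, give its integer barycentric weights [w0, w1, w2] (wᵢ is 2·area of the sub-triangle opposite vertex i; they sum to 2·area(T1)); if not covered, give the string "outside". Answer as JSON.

T0:
  2·area = 56
  edge (12, 0)→(14, 4): d=(2,4) right/bottom  bias=-1
  edge (14, 4)→(2, 8): d=(-12,4) right/bottom  bias=-1
  edge (2, 8)→(12, 0): d=(10,-8) top-left  bias=+0
    (5,0)@(11, 1): e=[6,48,2] → X
    (6,0)@(13, 1): e=[-2,40,18] → .
    (4,1)@(9, 3): e=[18,32,6] → X
    (6,1)@(13, 3): e=[2,16,38] → X
    (7,1)@(15, 3): e=[-6,8,54] → .
    (8,1)@(17, 3): e=[-14,0,70] → .  [on edge]
    (3,2)@(7, 5): e=[30,16,10] → X
    (5,2)@(11, 5): e=[14,0,42] → .  [on edge]
    (6,2)@(13, 5): e=[6,-8,58] → .
    (2,3)@(5, 7): e=[42,0,14] → .  [on edge]
    (3,3)@(7, 7): e=[34,-8,30] → .
    (4,3)@(9, 7): e=[26,-16,46] → .
  covered (6 px):
    . . . . . X . . . .
    . . . . X X X . . .
    . . . X X . . . . .
    . . . . . . . . . .
    . . . . . . . . . .
    . . . . . . . . . .
T1:
  2·area = 56
  edge (12, 0)→(2, 8): d=(-10,8) right/bottom  bias=-1
  edge (2, 8)→(0, 4): d=(-2,-4) top-left  bias=+0
  edge (0, 4)→(12, 0): d=(12,-4) top-left  bias=+0
    (4,0)@(9, 1): e=[14,42,0] → X  [on edge]
    (5,0)@(11, 1): e=[-2,50,8] → .
    (1,1)@(3, 3): e=[42,14,0] → X  [on edge]
    (2,1)@(5, 3): e=[26,22,8] → X
    (3,1)@(7, 3): e=[10,30,16] → X
    (4,1)@(9, 3): e=[-6,38,24] → .
    (0,2)@(1, 5): e=[38,2,16] → X
    (3,2)@(7, 5): e=[-10,26,40] → .
    (0,3)@(1, 7): e=[18,-2,40] → .
    (1,3)@(3, 7): e=[2,6,48] → X
    (2,3)@(5, 7): e=[-14,14,56] → .
    (1,4)@(3, 9): e=[-18,2,72] → .
  covered (8 px):
    . . . . X . . . . .
    . X X X . . . . . .
    X X X . . . . . . .
    . X . . . . . . . .
    . . . . . . . . . .
    . . . . . . . . . .
T2:
  2·area = 38
  edge (12, 10)→(14, 2): d=(2,-8) top-left  bias=+0
  edge (14, 2)→(17, 9): d=(3,7) right/bottom  bias=-1
  edge (17, 9)→(12, 10): d=(-5,1) right/bottom  bias=-1
    (7,2)@(15, 5): e=[14,2,22] → X
    (8,2)@(17, 5): e=[30,-12,20] → .
    (6,3)@(13, 7): e=[2,22,14] → X
    (8,3)@(17, 7): e=[34,-6,10] → .
    (6,4)@(13, 9): e=[6,28,4] → X
    (8,4)@(17, 9): e=[38,0,0] → .  [on edge]
    (3,5)@(7, 11): e=[-38,76,0] → .  [on edge]
    (6,5)@(13, 11): e=[10,34,-6] → .
    (7,5)@(15, 11): e=[26,20,-8] → .
  covered (5 px):
    . . . . . . . . . .
    . . . . . . . . . .
    . . . . . . . X . .
    . . . . . . X X . .
    . . . . . . X X . .
    . . . . . . . . . .
T3:
  2·area = 60
  edge (6, 10)→(6, 4): d=(0,-6) top-left  bias=+0
  edge (6, 4)→(16, 4): d=(10,0) top-left  bias=+0
  edge (16, 4)→(6, 10): d=(-10,6) right/bottom  bias=-1
    (3,2)@(7, 5): e=[6,10,44] → X
    (4,2)@(9, 5): e=[18,10,32] → X
    (5,2)@(11, 5): e=[30,10,20] → X
    (6,2)@(13, 5): e=[42,10,8] → X
    (7,2)@(15, 5): e=[54,10,-4] → .
    (3,3)@(7, 7): e=[6,30,24] → X
    (5,3)@(11, 7): e=[30,30,0] → .  [on edge]
    (6,3)@(13, 7): e=[42,30,-12] → .
    (3,4)@(7, 9): e=[6,50,4] → X
    (4,4)@(9, 9): e=[18,50,-8] → .
    (3,5)@(7, 11): e=[6,70,-16] → .
  covered (7 px):
    . . . . . . . . . .
    . . . . . . . . . .
    . . . X X X X . . .
    . . . X X . . . . .
    . . . X . . . . . .
    . . . . . . . . . .

Final: [18,32,6]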